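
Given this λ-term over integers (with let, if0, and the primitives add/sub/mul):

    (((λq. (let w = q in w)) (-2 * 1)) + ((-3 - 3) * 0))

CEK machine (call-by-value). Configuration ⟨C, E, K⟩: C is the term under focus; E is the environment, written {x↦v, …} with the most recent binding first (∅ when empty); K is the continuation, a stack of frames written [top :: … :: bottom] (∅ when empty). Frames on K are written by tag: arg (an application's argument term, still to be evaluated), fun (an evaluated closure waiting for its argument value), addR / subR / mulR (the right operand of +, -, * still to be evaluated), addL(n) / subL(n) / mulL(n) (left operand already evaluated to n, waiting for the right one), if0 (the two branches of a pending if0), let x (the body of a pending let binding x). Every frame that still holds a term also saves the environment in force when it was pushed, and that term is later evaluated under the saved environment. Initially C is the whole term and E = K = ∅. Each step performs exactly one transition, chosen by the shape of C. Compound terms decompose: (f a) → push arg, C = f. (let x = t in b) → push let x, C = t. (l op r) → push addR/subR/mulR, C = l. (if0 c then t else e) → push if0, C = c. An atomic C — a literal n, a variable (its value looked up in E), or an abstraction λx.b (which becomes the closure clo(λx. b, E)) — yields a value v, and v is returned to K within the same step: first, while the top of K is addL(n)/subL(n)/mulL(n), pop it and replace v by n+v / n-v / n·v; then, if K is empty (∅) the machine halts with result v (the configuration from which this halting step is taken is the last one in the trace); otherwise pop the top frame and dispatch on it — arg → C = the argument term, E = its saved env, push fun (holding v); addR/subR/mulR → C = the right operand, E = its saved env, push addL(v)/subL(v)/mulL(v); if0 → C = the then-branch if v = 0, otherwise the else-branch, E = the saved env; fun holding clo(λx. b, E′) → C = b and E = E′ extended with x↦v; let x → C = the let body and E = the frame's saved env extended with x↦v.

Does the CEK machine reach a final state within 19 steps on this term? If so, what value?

Answer: -2

Derivation:
0. [C=(((λq. (let w = q in w)) (-2 * 1)) + ((-3 - 3) * 0)) | E=∅ | K=∅]
1. [C=((λq. (let w = q in w)) (-2 * 1)) | E=∅ | K=[addR]]
2. [C=(λq. (let w = q in w)) | E=∅ | K=[arg :: addR]]
3. [C=(-2 * 1) | E=∅ | K=[fun :: addR]]
4. [C=-2 | E=∅ | K=[mulR :: fun :: addR]]
5. [C=1 | E=∅ | K=[mulL(-2) :: fun :: addR]]
6. [C=(let w = q in w) | E={q↦-2} | K=[addR]]
7. [C=q | E={q↦-2} | K=[let w :: addR]]
8. [C=w | E={w↦-2, q↦-2} | K=[addR]]
9. [C=((-3 - 3) * 0) | E=∅ | K=[addL(-2)]]
10. [C=(-3 - 3) | E=∅ | K=[mulR :: addL(-2)]]
11. [C=-3 | E=∅ | K=[subR :: mulR :: addL(-2)]]
12. [C=3 | E=∅ | K=[subL(-3) :: mulR :: addL(-2)]]
13. [C=0 | E=∅ | K=[mulL(-6) :: addL(-2)]]
→ final value -2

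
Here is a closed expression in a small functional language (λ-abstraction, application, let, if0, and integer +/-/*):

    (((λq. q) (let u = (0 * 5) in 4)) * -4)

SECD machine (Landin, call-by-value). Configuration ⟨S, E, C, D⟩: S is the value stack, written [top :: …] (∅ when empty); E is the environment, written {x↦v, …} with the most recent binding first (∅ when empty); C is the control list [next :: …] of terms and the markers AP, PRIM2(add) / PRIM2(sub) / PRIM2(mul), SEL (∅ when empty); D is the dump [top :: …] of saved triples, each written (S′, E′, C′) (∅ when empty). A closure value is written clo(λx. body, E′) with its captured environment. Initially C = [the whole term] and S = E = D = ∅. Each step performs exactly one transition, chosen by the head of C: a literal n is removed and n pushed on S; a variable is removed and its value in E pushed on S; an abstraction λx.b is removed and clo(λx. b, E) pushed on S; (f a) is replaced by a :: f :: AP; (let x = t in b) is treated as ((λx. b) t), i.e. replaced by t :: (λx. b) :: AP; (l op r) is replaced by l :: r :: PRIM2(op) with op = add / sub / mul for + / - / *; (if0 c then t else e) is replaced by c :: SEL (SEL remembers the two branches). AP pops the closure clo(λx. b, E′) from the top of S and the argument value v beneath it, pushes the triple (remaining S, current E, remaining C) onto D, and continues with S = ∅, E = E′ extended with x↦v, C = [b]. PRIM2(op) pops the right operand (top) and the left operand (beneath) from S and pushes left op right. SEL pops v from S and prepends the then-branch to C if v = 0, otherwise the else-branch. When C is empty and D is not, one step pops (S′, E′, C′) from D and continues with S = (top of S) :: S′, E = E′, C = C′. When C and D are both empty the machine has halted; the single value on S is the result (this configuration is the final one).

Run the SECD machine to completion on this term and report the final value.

t=0: <S=∅, E=∅, C=[(((λq. q) (let u = (0 * 5) in 4)) * -4)], D=∅>
t=1: <S=∅, E=∅, C=[((λq. q) (let u = (0 * 5) in 4)) :: -4 :: PRIM2(mul)], D=∅>
t=2: <S=∅, E=∅, C=[(let u = (0 * 5) in 4) :: (λq. q) :: AP :: -4 :: PRIM2(mul)], D=∅>
t=3: <S=∅, E=∅, C=[(0 * 5) :: (λu. 4) :: AP :: (λq. q) :: AP :: -4 :: PRIM2(mul)], D=∅>
t=4: <S=∅, E=∅, C=[0 :: 5 :: PRIM2(mul) :: (λu. 4) :: AP :: (λq. q) :: AP :: -4 :: PRIM2(mul)], D=∅>
t=5: <S=[0], E=∅, C=[5 :: PRIM2(mul) :: (λu. 4) :: AP :: (λq. q) :: AP :: -4 :: PRIM2(mul)], D=∅>
t=6: <S=[5 :: 0], E=∅, C=[PRIM2(mul) :: (λu. 4) :: AP :: (λq. q) :: AP :: -4 :: PRIM2(mul)], D=∅>
t=7: <S=[0], E=∅, C=[(λu. 4) :: AP :: (λq. q) :: AP :: -4 :: PRIM2(mul)], D=∅>
t=8: <S=[clo(λu. 4, ∅) :: 0], E=∅, C=[AP :: (λq. q) :: AP :: -4 :: PRIM2(mul)], D=∅>
t=9: <S=∅, E={u↦0}, C=[4], D=[(∅, ∅, [(λq. q) :: AP :: -4 :: PRIM2(mul)])]>
t=10: <S=[4], E={u↦0}, C=∅, D=[(∅, ∅, [(λq. q) :: AP :: -4 :: PRIM2(mul)])]>
t=11: <S=[4], E=∅, C=[(λq. q) :: AP :: -4 :: PRIM2(mul)], D=∅>
t=12: <S=[clo(λq. q, ∅) :: 4], E=∅, C=[AP :: -4 :: PRIM2(mul)], D=∅>
t=13: <S=∅, E={q↦4}, C=[q], D=[(∅, ∅, [-4 :: PRIM2(mul)])]>
t=14: <S=[4], E={q↦4}, C=∅, D=[(∅, ∅, [-4 :: PRIM2(mul)])]>
t=15: <S=[4], E=∅, C=[-4 :: PRIM2(mul)], D=∅>
t=16: <S=[-4 :: 4], E=∅, C=[PRIM2(mul)], D=∅>
t=17: <S=[-16], E=∅, C=∅, D=∅>
→ final value -16

Answer: -16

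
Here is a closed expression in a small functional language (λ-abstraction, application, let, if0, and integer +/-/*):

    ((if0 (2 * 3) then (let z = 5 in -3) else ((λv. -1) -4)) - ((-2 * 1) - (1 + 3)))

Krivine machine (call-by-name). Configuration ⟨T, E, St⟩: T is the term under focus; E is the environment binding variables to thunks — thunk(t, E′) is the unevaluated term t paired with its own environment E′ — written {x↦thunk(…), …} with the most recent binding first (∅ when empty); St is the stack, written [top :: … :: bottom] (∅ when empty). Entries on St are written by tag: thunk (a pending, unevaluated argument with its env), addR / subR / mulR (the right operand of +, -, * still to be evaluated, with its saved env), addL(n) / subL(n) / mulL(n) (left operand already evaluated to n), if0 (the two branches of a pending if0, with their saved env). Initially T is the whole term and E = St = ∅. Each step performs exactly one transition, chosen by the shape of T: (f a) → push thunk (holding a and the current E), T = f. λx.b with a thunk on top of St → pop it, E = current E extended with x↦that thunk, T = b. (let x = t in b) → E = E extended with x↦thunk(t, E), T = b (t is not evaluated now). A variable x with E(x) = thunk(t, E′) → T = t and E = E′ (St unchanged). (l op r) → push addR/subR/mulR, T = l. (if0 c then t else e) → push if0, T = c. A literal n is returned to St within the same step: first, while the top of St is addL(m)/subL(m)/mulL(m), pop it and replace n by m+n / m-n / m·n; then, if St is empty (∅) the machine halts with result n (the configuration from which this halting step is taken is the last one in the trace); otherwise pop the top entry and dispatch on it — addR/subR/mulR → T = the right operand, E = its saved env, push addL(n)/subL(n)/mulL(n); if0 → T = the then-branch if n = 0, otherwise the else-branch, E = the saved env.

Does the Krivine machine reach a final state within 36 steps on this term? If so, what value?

[0] ⟨T=((if0 (2 * 3) then (let z = 5 in -3) else ((λv. -1) -4)) - ((-2 * 1) - (1 + 3))); E=∅; St=∅⟩
[1] ⟨T=(if0 (2 * 3) then (let z = 5 in -3) else ((λv. -1) -4)); E=∅; St=[subR]⟩
[2] ⟨T=(2 * 3); E=∅; St=[if0 :: subR]⟩
[3] ⟨T=2; E=∅; St=[mulR :: if0 :: subR]⟩
[4] ⟨T=3; E=∅; St=[mulL(2) :: if0 :: subR]⟩
[5] ⟨T=((λv. -1) -4); E=∅; St=[subR]⟩
[6] ⟨T=(λv. -1); E=∅; St=[thunk :: subR]⟩
[7] ⟨T=-1; E={v↦thunk(-4, ∅)}; St=[subR]⟩
[8] ⟨T=((-2 * 1) - (1 + 3)); E=∅; St=[subL(-1)]⟩
[9] ⟨T=(-2 * 1); E=∅; St=[subR :: subL(-1)]⟩
[10] ⟨T=-2; E=∅; St=[mulR :: subR :: subL(-1)]⟩
[11] ⟨T=1; E=∅; St=[mulL(-2) :: subR :: subL(-1)]⟩
[12] ⟨T=(1 + 3); E=∅; St=[subL(-2) :: subL(-1)]⟩
[13] ⟨T=1; E=∅; St=[addR :: subL(-2) :: subL(-1)]⟩
[14] ⟨T=3; E=∅; St=[addL(1) :: subL(-2) :: subL(-1)]⟩
→ final value 5

Answer: 5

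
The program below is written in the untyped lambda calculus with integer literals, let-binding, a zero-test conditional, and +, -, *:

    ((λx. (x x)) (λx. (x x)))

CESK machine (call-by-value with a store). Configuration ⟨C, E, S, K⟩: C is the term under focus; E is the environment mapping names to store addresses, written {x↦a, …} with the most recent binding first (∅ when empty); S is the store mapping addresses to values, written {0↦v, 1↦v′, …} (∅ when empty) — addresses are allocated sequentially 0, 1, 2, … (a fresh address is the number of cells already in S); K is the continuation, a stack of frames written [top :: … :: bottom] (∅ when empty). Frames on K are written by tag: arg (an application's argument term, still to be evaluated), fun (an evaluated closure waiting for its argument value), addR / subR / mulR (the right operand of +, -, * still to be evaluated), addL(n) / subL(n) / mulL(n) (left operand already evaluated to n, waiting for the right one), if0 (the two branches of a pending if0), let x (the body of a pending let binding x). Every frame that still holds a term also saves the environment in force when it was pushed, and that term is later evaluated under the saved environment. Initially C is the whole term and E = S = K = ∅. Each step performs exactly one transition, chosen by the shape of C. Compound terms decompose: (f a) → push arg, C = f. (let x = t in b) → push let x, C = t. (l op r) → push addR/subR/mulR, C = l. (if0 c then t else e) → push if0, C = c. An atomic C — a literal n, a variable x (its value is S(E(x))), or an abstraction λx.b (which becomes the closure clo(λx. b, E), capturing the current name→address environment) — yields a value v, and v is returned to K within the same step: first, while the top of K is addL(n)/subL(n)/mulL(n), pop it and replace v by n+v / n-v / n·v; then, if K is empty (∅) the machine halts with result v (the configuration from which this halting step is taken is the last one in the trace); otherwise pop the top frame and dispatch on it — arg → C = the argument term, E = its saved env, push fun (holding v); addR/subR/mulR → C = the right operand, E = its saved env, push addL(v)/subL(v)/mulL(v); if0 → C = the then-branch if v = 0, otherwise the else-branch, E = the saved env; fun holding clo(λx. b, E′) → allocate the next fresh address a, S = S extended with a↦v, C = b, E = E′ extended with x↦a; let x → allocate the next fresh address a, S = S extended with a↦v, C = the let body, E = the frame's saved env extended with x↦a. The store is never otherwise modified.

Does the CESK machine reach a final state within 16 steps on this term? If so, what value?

step 0: ⟨C=((λx. (x x)) (λx. (x x))); E=∅; S=∅; K=∅⟩
step 1: ⟨C=(λx. (x x)); E=∅; S=∅; K=[arg]⟩
step 2: ⟨C=(λx. (x x)); E=∅; S=∅; K=[fun]⟩
step 3: ⟨C=(x x); E={x↦0}; S={0↦clo(λx. (x x), ∅)}; K=∅⟩
step 4: ⟨C=x; E={x↦0}; S={0↦clo(λx. (x x), ∅)}; K=[arg]⟩
step 5: ⟨C=x; E={x↦0}; S={0↦clo(λx. (x x), ∅)}; K=[fun]⟩
step 6: ⟨C=(x x); E={x↦1}; S={0↦clo(λx. (x x), ∅), 1↦clo(λx. (x x), ∅)}; K=∅⟩
step 7: ⟨C=x; E={x↦1}; S={0↦clo(λx. (x x), ∅), 1↦clo(λx. (x x), ∅)}; K=[arg]⟩
step 8: ⟨C=x; E={x↦1}; S={0↦clo(λx. (x x), ∅), 1↦clo(λx. (x x), ∅)}; K=[fun]⟩
step 9: ⟨C=(x x); E={x↦2}; S={0↦clo(λx. (x x), ∅), 1↦clo(λx. (x x), ∅), 2↦clo(λx. (x x), ∅)}; K=∅⟩
step 10: ⟨C=x; E={x↦2}; S={0↦clo(λx. (x x), ∅), 1↦clo(λx. (x x), ∅), 2↦clo(λx. (x x), ∅)}; K=[arg]⟩
step 11: ⟨C=x; E={x↦2}; S={0↦clo(λx. (x x), ∅), 1↦clo(λx. (x x), ∅), 2↦clo(λx. (x x), ∅)}; K=[fun]⟩
step 12: ⟨C=(x x); E={x↦3}; S={0↦clo(λx. (x x), ∅), 1↦clo(λx. (x x), ∅), 2↦clo(λx. (x x), ∅), 3↦clo(λx. (x x), ∅)}; K=∅⟩
step 13: ⟨C=x; E={x↦3}; S={0↦clo(λx. (x x), ∅), 1↦clo(λx. (x x), ∅), 2↦clo(λx. (x x), ∅), 3↦clo(λx. (x x), ∅)}; K=[arg]⟩
step 14: ⟨C=x; E={x↦3}; S={0↦clo(λx. (x x), ∅), 1↦clo(λx. (x x), ∅), 2↦clo(λx. (x x), ∅), 3↦clo(λx. (x x), ∅)}; K=[fun]⟩
step 15: ⟨C=(x x); E={x↦4}; S={0↦clo(λx. (x x), ∅), 1↦clo(λx. (x x), ∅), 2↦clo(λx. (x x), ∅), 3↦clo(λx. (x x), ∅), 4↦clo(λx. (x x), ∅)}; K=∅⟩
step 16: ⟨C=x; E={x↦4}; S={0↦clo(λx. (x x), ∅), 1↦clo(λx. (x x), ∅), 2↦clo(λx. (x x), ∅), 3↦clo(λx. (x x), ∅), 4↦clo(λx. (x x), ∅)}; K=[arg]⟩
→ 16 transitions taken and the configuration is still not final: no result within 16 steps

Answer: DIVERGES (no final state within 16 steps)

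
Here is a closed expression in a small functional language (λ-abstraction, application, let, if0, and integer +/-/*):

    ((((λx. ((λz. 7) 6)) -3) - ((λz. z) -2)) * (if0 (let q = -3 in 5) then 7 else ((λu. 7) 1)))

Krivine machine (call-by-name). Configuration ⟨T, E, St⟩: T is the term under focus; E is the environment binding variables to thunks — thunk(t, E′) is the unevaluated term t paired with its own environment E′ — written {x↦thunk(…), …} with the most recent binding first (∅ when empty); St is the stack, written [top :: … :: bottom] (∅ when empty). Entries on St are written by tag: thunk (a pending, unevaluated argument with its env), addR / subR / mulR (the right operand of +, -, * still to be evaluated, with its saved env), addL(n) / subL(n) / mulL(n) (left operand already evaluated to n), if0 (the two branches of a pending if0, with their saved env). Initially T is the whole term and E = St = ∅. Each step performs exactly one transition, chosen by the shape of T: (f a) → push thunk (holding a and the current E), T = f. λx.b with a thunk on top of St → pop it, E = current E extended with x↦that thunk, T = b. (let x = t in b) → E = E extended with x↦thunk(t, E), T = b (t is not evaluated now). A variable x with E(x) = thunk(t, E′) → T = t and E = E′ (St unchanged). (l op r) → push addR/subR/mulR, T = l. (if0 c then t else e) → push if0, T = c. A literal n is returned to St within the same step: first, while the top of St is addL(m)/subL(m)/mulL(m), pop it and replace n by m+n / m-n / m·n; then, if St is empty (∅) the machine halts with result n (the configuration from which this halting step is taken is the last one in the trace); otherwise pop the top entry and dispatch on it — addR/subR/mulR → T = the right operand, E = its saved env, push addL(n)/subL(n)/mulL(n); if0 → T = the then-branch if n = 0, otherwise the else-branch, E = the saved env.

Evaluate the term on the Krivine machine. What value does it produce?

step 0: ⟨T=((((λx. ((λz. 7) 6)) -3) - ((λz. z) -2)) * (if0 (let q = -3 in 5) then 7 else ((λu. 7) 1))); E=∅; St=∅⟩
step 1: ⟨T=(((λx. ((λz. 7) 6)) -3) - ((λz. z) -2)); E=∅; St=[mulR]⟩
step 2: ⟨T=((λx. ((λz. 7) 6)) -3); E=∅; St=[subR :: mulR]⟩
step 3: ⟨T=(λx. ((λz. 7) 6)); E=∅; St=[thunk :: subR :: mulR]⟩
step 4: ⟨T=((λz. 7) 6); E={x↦thunk(-3, ∅)}; St=[subR :: mulR]⟩
step 5: ⟨T=(λz. 7); E={x↦thunk(-3, ∅)}; St=[thunk :: subR :: mulR]⟩
step 6: ⟨T=7; E={z↦thunk(6, {x↦thunk(-3, ∅)}), x↦thunk(-3, ∅)}; St=[subR :: mulR]⟩
step 7: ⟨T=((λz. z) -2); E=∅; St=[subL(7) :: mulR]⟩
step 8: ⟨T=(λz. z); E=∅; St=[thunk :: subL(7) :: mulR]⟩
step 9: ⟨T=z; E={z↦thunk(-2, ∅)}; St=[subL(7) :: mulR]⟩
step 10: ⟨T=-2; E=∅; St=[subL(7) :: mulR]⟩
step 11: ⟨T=(if0 (let q = -3 in 5) then 7 else ((λu. 7) 1)); E=∅; St=[mulL(9)]⟩
step 12: ⟨T=(let q = -3 in 5); E=∅; St=[if0 :: mulL(9)]⟩
step 13: ⟨T=5; E={q↦thunk(-3, ∅)}; St=[if0 :: mulL(9)]⟩
step 14: ⟨T=((λu. 7) 1); E=∅; St=[mulL(9)]⟩
step 15: ⟨T=(λu. 7); E=∅; St=[thunk :: mulL(9)]⟩
step 16: ⟨T=7; E={u↦thunk(1, ∅)}; St=[mulL(9)]⟩
→ final value 63

Answer: 63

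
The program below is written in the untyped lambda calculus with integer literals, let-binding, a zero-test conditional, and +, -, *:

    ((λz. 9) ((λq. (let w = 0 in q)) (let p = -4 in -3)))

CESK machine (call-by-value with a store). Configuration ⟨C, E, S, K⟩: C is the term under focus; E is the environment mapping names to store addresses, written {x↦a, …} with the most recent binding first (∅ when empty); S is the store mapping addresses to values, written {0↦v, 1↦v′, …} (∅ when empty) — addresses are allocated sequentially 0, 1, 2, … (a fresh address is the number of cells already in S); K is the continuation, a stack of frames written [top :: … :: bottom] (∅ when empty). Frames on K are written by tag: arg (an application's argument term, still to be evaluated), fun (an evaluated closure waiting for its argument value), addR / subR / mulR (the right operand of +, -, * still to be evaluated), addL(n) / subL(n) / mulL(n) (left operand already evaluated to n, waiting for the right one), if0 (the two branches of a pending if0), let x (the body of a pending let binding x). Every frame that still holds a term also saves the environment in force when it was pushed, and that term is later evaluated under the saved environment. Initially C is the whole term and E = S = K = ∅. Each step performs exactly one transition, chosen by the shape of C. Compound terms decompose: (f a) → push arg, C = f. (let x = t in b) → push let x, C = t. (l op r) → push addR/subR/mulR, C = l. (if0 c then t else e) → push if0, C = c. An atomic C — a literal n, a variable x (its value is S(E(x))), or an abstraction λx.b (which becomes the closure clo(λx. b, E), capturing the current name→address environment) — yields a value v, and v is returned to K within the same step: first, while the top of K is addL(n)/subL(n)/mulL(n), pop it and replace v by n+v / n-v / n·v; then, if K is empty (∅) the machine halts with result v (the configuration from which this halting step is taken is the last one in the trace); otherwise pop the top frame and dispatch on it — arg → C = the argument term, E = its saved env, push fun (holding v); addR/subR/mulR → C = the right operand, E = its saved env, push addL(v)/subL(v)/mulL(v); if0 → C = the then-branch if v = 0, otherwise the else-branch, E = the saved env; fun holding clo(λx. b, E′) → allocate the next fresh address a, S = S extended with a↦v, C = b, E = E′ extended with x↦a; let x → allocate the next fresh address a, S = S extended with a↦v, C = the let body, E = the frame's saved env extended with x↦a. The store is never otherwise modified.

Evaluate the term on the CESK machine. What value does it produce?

Answer: 9

Machine steps:
t=0: ⟨C=((λz. 9) ((λq. (let w = 0 in q)) (let p = -4 in -3))); E=∅; S=∅; K=∅⟩
t=1: ⟨C=(λz. 9); E=∅; S=∅; K=[arg]⟩
t=2: ⟨C=((λq. (let w = 0 in q)) (let p = -4 in -3)); E=∅; S=∅; K=[fun]⟩
t=3: ⟨C=(λq. (let w = 0 in q)); E=∅; S=∅; K=[arg :: fun]⟩
t=4: ⟨C=(let p = -4 in -3); E=∅; S=∅; K=[fun :: fun]⟩
t=5: ⟨C=-4; E=∅; S=∅; K=[let p :: fun :: fun]⟩
t=6: ⟨C=-3; E={p↦0}; S={0↦-4}; K=[fun :: fun]⟩
t=7: ⟨C=(let w = 0 in q); E={q↦1}; S={0↦-4, 1↦-3}; K=[fun]⟩
t=8: ⟨C=0; E={q↦1}; S={0↦-4, 1↦-3}; K=[let w :: fun]⟩
t=9: ⟨C=q; E={w↦2, q↦1}; S={0↦-4, 1↦-3, 2↦0}; K=[fun]⟩
t=10: ⟨C=9; E={z↦3}; S={0↦-4, 1↦-3, 2↦0, 3↦-3}; K=∅⟩
→ final value 9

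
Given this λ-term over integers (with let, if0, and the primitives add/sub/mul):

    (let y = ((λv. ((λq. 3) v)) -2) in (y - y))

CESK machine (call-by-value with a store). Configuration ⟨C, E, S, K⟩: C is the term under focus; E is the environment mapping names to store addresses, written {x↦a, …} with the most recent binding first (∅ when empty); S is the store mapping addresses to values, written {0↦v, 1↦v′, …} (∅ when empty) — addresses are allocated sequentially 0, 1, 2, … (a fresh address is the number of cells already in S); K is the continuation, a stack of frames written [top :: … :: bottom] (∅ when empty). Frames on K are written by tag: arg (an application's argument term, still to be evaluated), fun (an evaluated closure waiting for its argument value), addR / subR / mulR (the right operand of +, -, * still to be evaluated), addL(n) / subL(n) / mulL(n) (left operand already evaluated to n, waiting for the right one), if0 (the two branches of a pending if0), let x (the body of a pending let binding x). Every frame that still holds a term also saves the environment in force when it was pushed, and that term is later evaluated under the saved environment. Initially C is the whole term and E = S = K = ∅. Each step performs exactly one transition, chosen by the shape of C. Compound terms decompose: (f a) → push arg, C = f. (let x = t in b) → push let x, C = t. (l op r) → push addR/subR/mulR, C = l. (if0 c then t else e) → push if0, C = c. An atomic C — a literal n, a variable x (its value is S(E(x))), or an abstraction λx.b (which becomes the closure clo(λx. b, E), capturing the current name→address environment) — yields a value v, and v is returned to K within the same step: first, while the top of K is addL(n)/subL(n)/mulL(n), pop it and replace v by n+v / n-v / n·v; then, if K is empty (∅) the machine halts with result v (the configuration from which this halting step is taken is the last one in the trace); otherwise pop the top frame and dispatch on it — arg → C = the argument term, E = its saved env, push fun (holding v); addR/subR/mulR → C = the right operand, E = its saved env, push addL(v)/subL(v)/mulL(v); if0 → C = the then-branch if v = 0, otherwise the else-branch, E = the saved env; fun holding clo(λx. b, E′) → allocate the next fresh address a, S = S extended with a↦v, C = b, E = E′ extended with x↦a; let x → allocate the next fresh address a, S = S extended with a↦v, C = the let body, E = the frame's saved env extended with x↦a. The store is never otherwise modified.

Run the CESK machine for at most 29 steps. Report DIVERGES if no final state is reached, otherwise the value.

step 0: ⟨C=(let y = ((λv. ((λq. 3) v)) -2) in (y - y)); E=∅; S=∅; K=∅⟩
step 1: ⟨C=((λv. ((λq. 3) v)) -2); E=∅; S=∅; K=[let y]⟩
step 2: ⟨C=(λv. ((λq. 3) v)); E=∅; S=∅; K=[arg :: let y]⟩
step 3: ⟨C=-2; E=∅; S=∅; K=[fun :: let y]⟩
step 4: ⟨C=((λq. 3) v); E={v↦0}; S={0↦-2}; K=[let y]⟩
step 5: ⟨C=(λq. 3); E={v↦0}; S={0↦-2}; K=[arg :: let y]⟩
step 6: ⟨C=v; E={v↦0}; S={0↦-2}; K=[fun :: let y]⟩
step 7: ⟨C=3; E={q↦1, v↦0}; S={0↦-2, 1↦-2}; K=[let y]⟩
step 8: ⟨C=(y - y); E={y↦2}; S={0↦-2, 1↦-2, 2↦3}; K=∅⟩
step 9: ⟨C=y; E={y↦2}; S={0↦-2, 1↦-2, 2↦3}; K=[subR]⟩
step 10: ⟨C=y; E={y↦2}; S={0↦-2, 1↦-2, 2↦3}; K=[subL(3)]⟩
→ final value 0

Answer: 0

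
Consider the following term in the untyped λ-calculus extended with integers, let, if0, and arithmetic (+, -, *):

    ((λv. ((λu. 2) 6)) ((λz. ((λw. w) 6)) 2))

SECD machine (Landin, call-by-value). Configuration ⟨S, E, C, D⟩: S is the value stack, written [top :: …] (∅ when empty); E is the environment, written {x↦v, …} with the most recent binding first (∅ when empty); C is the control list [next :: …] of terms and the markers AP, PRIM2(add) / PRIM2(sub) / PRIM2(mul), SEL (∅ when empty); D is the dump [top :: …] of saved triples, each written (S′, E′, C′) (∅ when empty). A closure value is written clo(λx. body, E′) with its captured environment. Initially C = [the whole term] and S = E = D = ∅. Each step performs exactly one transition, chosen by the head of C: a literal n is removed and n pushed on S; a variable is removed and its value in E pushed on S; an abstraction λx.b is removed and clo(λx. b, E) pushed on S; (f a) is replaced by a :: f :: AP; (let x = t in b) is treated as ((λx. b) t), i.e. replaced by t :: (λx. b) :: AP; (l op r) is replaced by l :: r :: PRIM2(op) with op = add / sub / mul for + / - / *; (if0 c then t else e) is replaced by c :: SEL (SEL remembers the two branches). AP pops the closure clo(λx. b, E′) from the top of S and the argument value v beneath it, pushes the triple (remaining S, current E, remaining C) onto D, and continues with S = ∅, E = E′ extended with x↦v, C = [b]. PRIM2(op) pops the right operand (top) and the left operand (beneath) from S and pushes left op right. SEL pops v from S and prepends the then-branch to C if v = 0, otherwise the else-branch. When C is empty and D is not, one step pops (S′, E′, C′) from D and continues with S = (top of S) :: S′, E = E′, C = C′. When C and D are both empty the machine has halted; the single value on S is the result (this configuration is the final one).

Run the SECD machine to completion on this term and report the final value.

Answer: 2

Execution trace:
[0] ⟨S=∅; E=∅; C=[((λv. ((λu. 2) 6)) ((λz. ((λw. w) 6)) 2))]; D=∅⟩
[1] ⟨S=∅; E=∅; C=[((λz. ((λw. w) 6)) 2) :: (λv. ((λu. 2) 6)) :: AP]; D=∅⟩
[2] ⟨S=∅; E=∅; C=[2 :: (λz. ((λw. w) 6)) :: AP :: (λv. ((λu. 2) 6)) :: AP]; D=∅⟩
[3] ⟨S=[2]; E=∅; C=[(λz. ((λw. w) 6)) :: AP :: (λv. ((λu. 2) 6)) :: AP]; D=∅⟩
[4] ⟨S=[clo(λz. ((λw. w) 6), ∅) :: 2]; E=∅; C=[AP :: (λv. ((λu. 2) 6)) :: AP]; D=∅⟩
[5] ⟨S=∅; E={z↦2}; C=[((λw. w) 6)]; D=[(∅, ∅, [(λv. ((λu. 2) 6)) :: AP])]⟩
[6] ⟨S=∅; E={z↦2}; C=[6 :: (λw. w) :: AP]; D=[(∅, ∅, [(λv. ((λu. 2) 6)) :: AP])]⟩
[7] ⟨S=[6]; E={z↦2}; C=[(λw. w) :: AP]; D=[(∅, ∅, [(λv. ((λu. 2) 6)) :: AP])]⟩
[8] ⟨S=[clo(λw. w, {z↦2}) :: 6]; E={z↦2}; C=[AP]; D=[(∅, ∅, [(λv. ((λu. 2) 6)) :: AP])]⟩
[9] ⟨S=∅; E={w↦6, z↦2}; C=[w]; D=[(∅, {z↦2}, ∅) :: (∅, ∅, [(λv. ((λu. 2) 6)) :: AP])]⟩
[10] ⟨S=[6]; E={w↦6, z↦2}; C=∅; D=[(∅, {z↦2}, ∅) :: (∅, ∅, [(λv. ((λu. 2) 6)) :: AP])]⟩
[11] ⟨S=[6]; E={z↦2}; C=∅; D=[(∅, ∅, [(λv. ((λu. 2) 6)) :: AP])]⟩
[12] ⟨S=[6]; E=∅; C=[(λv. ((λu. 2) 6)) :: AP]; D=∅⟩
[13] ⟨S=[clo(λv. ((λu. 2) 6), ∅) :: 6]; E=∅; C=[AP]; D=∅⟩
[14] ⟨S=∅; E={v↦6}; C=[((λu. 2) 6)]; D=[(∅, ∅, ∅)]⟩
[15] ⟨S=∅; E={v↦6}; C=[6 :: (λu. 2) :: AP]; D=[(∅, ∅, ∅)]⟩
[16] ⟨S=[6]; E={v↦6}; C=[(λu. 2) :: AP]; D=[(∅, ∅, ∅)]⟩
[17] ⟨S=[clo(λu. 2, {v↦6}) :: 6]; E={v↦6}; C=[AP]; D=[(∅, ∅, ∅)]⟩
[18] ⟨S=∅; E={u↦6, v↦6}; C=[2]; D=[(∅, {v↦6}, ∅) :: (∅, ∅, ∅)]⟩
[19] ⟨S=[2]; E={u↦6, v↦6}; C=∅; D=[(∅, {v↦6}, ∅) :: (∅, ∅, ∅)]⟩
[20] ⟨S=[2]; E={v↦6}; C=∅; D=[(∅, ∅, ∅)]⟩
[21] ⟨S=[2]; E=∅; C=∅; D=∅⟩
→ final value 2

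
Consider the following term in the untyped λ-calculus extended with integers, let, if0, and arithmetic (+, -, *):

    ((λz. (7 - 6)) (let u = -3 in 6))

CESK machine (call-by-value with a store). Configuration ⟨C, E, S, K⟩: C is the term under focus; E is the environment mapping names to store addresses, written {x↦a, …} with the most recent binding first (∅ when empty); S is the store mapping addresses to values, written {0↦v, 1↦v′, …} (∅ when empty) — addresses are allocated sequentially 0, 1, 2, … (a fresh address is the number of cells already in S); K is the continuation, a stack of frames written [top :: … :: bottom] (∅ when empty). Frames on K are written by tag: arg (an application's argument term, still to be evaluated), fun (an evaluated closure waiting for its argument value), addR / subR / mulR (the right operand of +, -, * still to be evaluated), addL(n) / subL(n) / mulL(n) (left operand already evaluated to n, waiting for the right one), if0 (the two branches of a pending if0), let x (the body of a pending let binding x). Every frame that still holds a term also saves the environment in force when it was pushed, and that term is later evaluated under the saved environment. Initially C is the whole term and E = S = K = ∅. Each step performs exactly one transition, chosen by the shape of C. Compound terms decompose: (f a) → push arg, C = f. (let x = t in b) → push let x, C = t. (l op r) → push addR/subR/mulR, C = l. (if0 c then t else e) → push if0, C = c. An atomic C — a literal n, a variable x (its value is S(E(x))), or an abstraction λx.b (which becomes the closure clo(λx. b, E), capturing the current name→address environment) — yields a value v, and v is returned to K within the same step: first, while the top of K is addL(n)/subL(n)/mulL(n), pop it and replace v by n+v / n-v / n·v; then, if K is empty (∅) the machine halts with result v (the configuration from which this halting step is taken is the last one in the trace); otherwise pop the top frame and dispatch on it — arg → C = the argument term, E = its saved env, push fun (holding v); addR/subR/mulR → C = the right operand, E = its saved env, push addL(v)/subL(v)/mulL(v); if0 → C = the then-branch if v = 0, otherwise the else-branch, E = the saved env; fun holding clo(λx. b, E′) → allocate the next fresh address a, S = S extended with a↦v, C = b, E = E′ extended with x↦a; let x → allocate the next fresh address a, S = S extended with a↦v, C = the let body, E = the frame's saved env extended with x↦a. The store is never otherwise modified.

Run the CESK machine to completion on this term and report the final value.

Answer: 1

Execution trace:
0. ⟨C=((λz. (7 - 6)) (let u = -3 in 6)); E=∅; S=∅; K=∅⟩
1. ⟨C=(λz. (7 - 6)); E=∅; S=∅; K=[arg]⟩
2. ⟨C=(let u = -3 in 6); E=∅; S=∅; K=[fun]⟩
3. ⟨C=-3; E=∅; S=∅; K=[let u :: fun]⟩
4. ⟨C=6; E={u↦0}; S={0↦-3}; K=[fun]⟩
5. ⟨C=(7 - 6); E={z↦1}; S={0↦-3, 1↦6}; K=∅⟩
6. ⟨C=7; E={z↦1}; S={0↦-3, 1↦6}; K=[subR]⟩
7. ⟨C=6; E={z↦1}; S={0↦-3, 1↦6}; K=[subL(7)]⟩
→ final value 1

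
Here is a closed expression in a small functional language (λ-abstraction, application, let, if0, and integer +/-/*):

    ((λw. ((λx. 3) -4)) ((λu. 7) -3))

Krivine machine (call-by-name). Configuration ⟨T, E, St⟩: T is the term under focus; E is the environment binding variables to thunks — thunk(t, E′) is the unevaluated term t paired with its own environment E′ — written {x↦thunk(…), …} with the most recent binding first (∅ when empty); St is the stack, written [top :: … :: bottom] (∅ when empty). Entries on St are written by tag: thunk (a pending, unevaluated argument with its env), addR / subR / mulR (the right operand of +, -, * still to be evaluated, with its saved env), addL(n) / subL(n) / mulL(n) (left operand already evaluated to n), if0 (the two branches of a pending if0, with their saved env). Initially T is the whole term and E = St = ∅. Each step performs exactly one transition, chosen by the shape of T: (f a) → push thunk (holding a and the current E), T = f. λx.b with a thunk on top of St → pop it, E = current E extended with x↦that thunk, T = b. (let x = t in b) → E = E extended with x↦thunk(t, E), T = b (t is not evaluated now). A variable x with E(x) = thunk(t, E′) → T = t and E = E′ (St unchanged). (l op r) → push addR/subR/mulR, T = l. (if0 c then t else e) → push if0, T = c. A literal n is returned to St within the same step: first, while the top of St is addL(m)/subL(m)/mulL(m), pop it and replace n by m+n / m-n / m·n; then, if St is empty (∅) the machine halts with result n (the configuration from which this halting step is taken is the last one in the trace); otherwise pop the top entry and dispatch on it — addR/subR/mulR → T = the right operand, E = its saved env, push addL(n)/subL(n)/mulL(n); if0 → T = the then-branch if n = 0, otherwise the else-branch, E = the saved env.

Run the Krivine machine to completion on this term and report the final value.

Answer: 3

Execution trace:
[0] [T=((λw. ((λx. 3) -4)) ((λu. 7) -3)) | E=∅ | St=∅]
[1] [T=(λw. ((λx. 3) -4)) | E=∅ | St=[thunk]]
[2] [T=((λx. 3) -4) | E={w↦thunk(((λu. 7) -3), ∅)} | St=∅]
[3] [T=(λx. 3) | E={w↦thunk(((λu. 7) -3), ∅)} | St=[thunk]]
[4] [T=3 | E={x↦thunk(-4, {w↦thunk(((λu. 7) -3), ∅)}), w↦thunk(((λu. 7) -3), ∅)} | St=∅]
→ final value 3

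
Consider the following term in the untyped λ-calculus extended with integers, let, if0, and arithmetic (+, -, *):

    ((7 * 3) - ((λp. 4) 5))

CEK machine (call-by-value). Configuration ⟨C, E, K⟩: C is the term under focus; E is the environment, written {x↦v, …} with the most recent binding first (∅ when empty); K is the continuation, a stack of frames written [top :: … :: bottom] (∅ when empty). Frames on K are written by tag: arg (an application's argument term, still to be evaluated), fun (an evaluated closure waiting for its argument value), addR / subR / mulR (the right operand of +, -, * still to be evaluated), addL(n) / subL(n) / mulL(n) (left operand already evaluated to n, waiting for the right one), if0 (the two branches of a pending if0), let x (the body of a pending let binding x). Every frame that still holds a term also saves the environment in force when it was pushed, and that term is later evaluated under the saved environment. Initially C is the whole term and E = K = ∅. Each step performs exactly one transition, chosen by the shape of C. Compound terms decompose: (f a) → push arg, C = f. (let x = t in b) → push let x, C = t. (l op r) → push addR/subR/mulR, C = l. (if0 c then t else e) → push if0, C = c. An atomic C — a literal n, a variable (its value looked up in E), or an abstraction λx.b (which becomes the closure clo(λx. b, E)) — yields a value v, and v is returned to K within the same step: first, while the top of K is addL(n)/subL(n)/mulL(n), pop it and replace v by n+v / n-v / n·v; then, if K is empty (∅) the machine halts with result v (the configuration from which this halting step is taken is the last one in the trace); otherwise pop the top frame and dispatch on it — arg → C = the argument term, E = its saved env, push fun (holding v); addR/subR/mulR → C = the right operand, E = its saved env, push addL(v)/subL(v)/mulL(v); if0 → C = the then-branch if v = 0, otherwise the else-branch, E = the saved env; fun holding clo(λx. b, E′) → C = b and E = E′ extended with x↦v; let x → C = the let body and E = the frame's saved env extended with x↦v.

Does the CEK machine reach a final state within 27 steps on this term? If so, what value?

t=0: [C=((7 * 3) - ((λp. 4) 5)) | E=∅ | K=∅]
t=1: [C=(7 * 3) | E=∅ | K=[subR]]
t=2: [C=7 | E=∅ | K=[mulR :: subR]]
t=3: [C=3 | E=∅ | K=[mulL(7) :: subR]]
t=4: [C=((λp. 4) 5) | E=∅ | K=[subL(21)]]
t=5: [C=(λp. 4) | E=∅ | K=[arg :: subL(21)]]
t=6: [C=5 | E=∅ | K=[fun :: subL(21)]]
t=7: [C=4 | E={p↦5} | K=[subL(21)]]
→ final value 17

Answer: 17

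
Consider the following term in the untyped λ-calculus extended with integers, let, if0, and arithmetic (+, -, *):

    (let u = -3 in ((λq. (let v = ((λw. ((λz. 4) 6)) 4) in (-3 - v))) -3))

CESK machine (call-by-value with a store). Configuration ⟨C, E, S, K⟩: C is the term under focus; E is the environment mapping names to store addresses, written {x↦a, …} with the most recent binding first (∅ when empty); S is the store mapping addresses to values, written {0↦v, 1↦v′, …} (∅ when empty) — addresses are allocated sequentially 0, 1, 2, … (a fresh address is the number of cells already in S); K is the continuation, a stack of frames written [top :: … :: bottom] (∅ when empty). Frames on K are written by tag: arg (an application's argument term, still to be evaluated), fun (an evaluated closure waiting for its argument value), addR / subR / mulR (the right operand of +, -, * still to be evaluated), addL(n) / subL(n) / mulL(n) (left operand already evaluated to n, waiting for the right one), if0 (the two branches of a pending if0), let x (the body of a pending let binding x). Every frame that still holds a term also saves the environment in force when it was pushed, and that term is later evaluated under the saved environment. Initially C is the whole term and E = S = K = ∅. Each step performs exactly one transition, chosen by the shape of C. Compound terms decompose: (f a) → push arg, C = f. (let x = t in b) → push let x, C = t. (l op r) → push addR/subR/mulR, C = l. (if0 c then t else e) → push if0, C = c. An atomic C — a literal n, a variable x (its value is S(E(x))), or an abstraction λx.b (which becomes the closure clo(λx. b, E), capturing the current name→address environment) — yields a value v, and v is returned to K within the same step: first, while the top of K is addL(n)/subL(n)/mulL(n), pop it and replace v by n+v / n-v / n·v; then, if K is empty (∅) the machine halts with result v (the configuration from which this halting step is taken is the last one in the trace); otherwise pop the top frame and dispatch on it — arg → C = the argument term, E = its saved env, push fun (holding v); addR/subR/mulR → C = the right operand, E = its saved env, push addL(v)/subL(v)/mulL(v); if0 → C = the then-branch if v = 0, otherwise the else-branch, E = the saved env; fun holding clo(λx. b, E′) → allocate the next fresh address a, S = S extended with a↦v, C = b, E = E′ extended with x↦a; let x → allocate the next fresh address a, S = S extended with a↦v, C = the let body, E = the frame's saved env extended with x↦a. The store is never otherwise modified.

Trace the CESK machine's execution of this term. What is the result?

0. [C=(let u = -3 in ((λq. (let v = ((λw. ((λz. 4) 6)) 4) in (-3 - v))) -3)) | E=∅ | S=∅ | K=∅]
1. [C=-3 | E=∅ | S=∅ | K=[let u]]
2. [C=((λq. (let v = ((λw. ((λz. 4) 6)) 4) in (-3 - v))) -3) | E={u↦0} | S={0↦-3} | K=∅]
3. [C=(λq. (let v = ((λw. ((λz. 4) 6)) 4) in (-3 - v))) | E={u↦0} | S={0↦-3} | K=[arg]]
4. [C=-3 | E={u↦0} | S={0↦-3} | K=[fun]]
5. [C=(let v = ((λw. ((λz. 4) 6)) 4) in (-3 - v)) | E={q↦1, u↦0} | S={0↦-3, 1↦-3} | K=∅]
6. [C=((λw. ((λz. 4) 6)) 4) | E={q↦1, u↦0} | S={0↦-3, 1↦-3} | K=[let v]]
7. [C=(λw. ((λz. 4) 6)) | E={q↦1, u↦0} | S={0↦-3, 1↦-3} | K=[arg :: let v]]
8. [C=4 | E={q↦1, u↦0} | S={0↦-3, 1↦-3} | K=[fun :: let v]]
9. [C=((λz. 4) 6) | E={w↦2, q↦1, u↦0} | S={0↦-3, 1↦-3, 2↦4} | K=[let v]]
10. [C=(λz. 4) | E={w↦2, q↦1, u↦0} | S={0↦-3, 1↦-3, 2↦4} | K=[arg :: let v]]
11. [C=6 | E={w↦2, q↦1, u↦0} | S={0↦-3, 1↦-3, 2↦4} | K=[fun :: let v]]
12. [C=4 | E={z↦3, w↦2, q↦1, u↦0} | S={0↦-3, 1↦-3, 2↦4, 3↦6} | K=[let v]]
13. [C=(-3 - v) | E={v↦4, q↦1, u↦0} | S={0↦-3, 1↦-3, 2↦4, 3↦6, 4↦4} | K=∅]
14. [C=-3 | E={v↦4, q↦1, u↦0} | S={0↦-3, 1↦-3, 2↦4, 3↦6, 4↦4} | K=[subR]]
15. [C=v | E={v↦4, q↦1, u↦0} | S={0↦-3, 1↦-3, 2↦4, 3↦6, 4↦4} | K=[subL(-3)]]
→ final value -7

Answer: -7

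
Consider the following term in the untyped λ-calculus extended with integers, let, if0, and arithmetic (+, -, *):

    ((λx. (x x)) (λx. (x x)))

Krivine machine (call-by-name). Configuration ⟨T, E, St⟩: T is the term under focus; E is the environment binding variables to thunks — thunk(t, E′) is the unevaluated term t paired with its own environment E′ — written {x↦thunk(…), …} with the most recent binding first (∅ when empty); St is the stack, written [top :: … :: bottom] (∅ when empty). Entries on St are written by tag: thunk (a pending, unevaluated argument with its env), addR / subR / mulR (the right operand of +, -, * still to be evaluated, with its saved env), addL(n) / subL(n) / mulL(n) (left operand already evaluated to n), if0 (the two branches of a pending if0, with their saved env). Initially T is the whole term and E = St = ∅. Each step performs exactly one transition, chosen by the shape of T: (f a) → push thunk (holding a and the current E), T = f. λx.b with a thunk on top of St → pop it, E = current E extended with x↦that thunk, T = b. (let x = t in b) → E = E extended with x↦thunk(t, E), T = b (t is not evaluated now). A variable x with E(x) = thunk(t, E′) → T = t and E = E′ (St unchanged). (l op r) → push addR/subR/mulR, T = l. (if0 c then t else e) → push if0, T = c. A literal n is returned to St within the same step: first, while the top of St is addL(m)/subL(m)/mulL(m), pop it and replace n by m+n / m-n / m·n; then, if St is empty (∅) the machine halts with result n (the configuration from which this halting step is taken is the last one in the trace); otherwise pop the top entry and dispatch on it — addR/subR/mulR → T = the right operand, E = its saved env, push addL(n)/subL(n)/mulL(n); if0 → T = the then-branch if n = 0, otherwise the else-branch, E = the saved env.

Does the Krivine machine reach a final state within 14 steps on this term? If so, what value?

Answer: DIVERGES (no final state within 14 steps)

Derivation:
[0] <T=((λx. (x x)) (λx. (x x))), E=∅, St=∅>
[1] <T=(λx. (x x)), E=∅, St=[thunk]>
[2] <T=(x x), E={x↦thunk((λx. (x x)), ∅)}, St=∅>
[3] <T=x, E={x↦thunk((λx. (x x)), ∅)}, St=[thunk]>
[4] <T=(λx. (x x)), E=∅, St=[thunk]>
[5] <T=(x x), E={x↦thunk(x, {x↦thunk((λx. (x x)), ∅)})}, St=∅>
[6] <T=x, E={x↦thunk(x, {x↦thunk((λx. (x x)), ∅)})}, St=[thunk]>
[7] <T=x, E={x↦thunk((λx. (x x)), ∅)}, St=[thunk]>
[8] <T=(λx. (x x)), E=∅, St=[thunk]>
[9] <T=(x x), E={x↦thunk(x, {x↦thunk(x, {x↦thunk((λx. (x x)), ∅)})})}, St=∅>
[10] <T=x, E={x↦thunk(x, {x↦thunk(x, {x↦thunk((λx. (x x)), ∅)})})}, St=[thunk]>
[11] <T=x, E={x↦thunk(x, {x↦thunk((λx. (x x)), ∅)})}, St=[thunk]>
[12] <T=x, E={x↦thunk((λx. (x x)), ∅)}, St=[thunk]>
[13] <T=(λx. (x x)), E=∅, St=[thunk]>
[14] <T=(x x), E={x↦thunk(x, {x↦thunk(x, {x↦thunk(x, {x↦thunk((λx. (x x)), ∅)})})})}, St=∅>
→ 14 transitions taken and the configuration is still not final: no result within 14 steps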